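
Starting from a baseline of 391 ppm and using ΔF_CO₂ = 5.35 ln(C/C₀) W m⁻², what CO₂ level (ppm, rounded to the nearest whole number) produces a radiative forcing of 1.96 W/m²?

Set 5.35 ln(C/391) = 1.96, so ln(C/391) = 1.96/5.35 = 0.36636.
Then C/391 = e^0.36636 = 1.44247, giving C = 391 × 1.44247 = 564.01 ppm.

C ≈ 564 ppm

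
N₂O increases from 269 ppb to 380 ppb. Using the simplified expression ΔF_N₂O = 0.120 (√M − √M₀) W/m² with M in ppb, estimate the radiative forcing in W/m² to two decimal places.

N₂O: 0.120 × (√380 − √269) = 0.120 × (19.4936 − 16.4012) = 0.120 × 3.0924 = 0.3711 W/m².

ΔF = 0.37 W/m²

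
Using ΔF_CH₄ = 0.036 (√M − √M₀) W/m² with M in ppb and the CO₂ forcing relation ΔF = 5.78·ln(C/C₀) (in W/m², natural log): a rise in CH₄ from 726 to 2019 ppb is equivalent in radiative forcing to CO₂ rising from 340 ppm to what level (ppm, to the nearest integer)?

CH₄ forcing: 0.036 × (√2019 − √726) = 0.036 × (44.9333 − 26.9444) = 0.036 × 17.9889 = 0.64760 W/m².
Set 5.78 ln(C/340) = 0.64760: ln(C/340) = 0.64760/5.78 = 0.11204, so C = 340 × e^0.11204 = 340 × 1.11856 = 380.31 ppm.

C ≈ 380 ppm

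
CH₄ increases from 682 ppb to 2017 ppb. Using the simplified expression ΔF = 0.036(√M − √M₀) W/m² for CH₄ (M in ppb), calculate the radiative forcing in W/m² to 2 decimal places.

CH₄: 0.036 × (√2017 − √682) = 0.036 × (44.9110 − 26.1151) = 0.036 × 18.7959 = 0.6767 W/m².

ΔF = 0.68 W/m²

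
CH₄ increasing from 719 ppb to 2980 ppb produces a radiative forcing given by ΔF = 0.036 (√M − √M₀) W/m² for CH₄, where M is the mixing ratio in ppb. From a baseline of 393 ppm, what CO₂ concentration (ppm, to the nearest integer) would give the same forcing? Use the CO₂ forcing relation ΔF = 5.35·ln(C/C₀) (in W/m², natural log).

CH₄ forcing: 0.036 × (√2980 − √719) = 0.036 × (54.5894 − 26.8142) = 0.036 × 27.7752 = 0.99991 W/m².
Set 5.35 ln(C/393) = 0.99991: ln(C/393) = 0.99991/5.35 = 0.18690, so C = 393 × e^0.18690 = 393 × 1.20551 = 473.77 ppm.

C ≈ 474 ppm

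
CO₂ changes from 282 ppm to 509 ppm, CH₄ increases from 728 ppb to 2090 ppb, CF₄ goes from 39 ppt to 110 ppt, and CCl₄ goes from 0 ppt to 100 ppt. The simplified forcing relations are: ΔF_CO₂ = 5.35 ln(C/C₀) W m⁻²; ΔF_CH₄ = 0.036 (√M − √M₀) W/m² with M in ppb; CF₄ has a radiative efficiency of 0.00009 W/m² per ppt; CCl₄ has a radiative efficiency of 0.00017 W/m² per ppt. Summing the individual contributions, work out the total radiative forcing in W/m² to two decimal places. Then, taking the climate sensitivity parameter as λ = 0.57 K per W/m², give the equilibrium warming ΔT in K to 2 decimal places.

ΔF = 3.86 W/m²; ΔT = 2.20 K

CO₂: 5.35 × ln(509/282) = 5.35 × ln(1.80496) = 5.35 × 0.59054 = 3.1594 W/m².
CH₄: 0.036 × (√2090 − √728) = 0.036 × (45.7165 − 26.9815) = 0.036 × 18.7350 = 0.6745 W/m².
CF₄: ΔF = 0.00009 × (110 − 39) = 0.00009 × 71 = 0.0064 W/m².
CCl₄: ΔF = 0.00017 × (100 − 0) = 0.00017 × 100 = 0.0170 W/m².
Total ΔF = 3.1594 + 0.6745 + 0.0064 + 0.0170 = 3.8573 W/m².
ΔT = λ ΔF = 0.57 × 3.86 = 2.2002 K.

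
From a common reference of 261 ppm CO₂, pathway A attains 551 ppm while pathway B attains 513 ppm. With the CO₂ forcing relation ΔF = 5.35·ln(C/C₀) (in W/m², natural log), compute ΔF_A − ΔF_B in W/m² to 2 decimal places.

ΔF_A = 5.35 ln(551/261) = 5.35 × 0.74721 = 3.9976 W/m².
ΔF_B = 5.35 ln(513/261) = 5.35 × 0.67576 = 3.6153 W/m².
Difference: 3.9976 − 3.6153 = 0.3823 W/m².

ΔF_A − ΔF_B = 0.38 W/m²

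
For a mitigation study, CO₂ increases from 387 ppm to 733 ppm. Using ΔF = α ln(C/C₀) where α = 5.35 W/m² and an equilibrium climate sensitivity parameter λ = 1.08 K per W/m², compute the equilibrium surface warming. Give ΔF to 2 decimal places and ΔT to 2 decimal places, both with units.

ΔF = 3.42 W/m²; ΔT = 3.69 K

CO₂: 5.35 × ln(733/387) = 5.35 × ln(1.89406) = 5.35 × 0.63872 = 3.4172 W/m².
ΔT = λ ΔF = 1.08 × 3.42 = 3.6936 K.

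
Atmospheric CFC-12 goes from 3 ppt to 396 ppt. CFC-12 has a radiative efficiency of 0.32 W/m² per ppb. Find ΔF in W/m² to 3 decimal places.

ΔF = 0.126 W/m²

CFC-12: Δ = 396 − 3 = 393 ppt = 0.393 ppb; ΔF = 0.32 × 0.393 = 0.1258 W/m².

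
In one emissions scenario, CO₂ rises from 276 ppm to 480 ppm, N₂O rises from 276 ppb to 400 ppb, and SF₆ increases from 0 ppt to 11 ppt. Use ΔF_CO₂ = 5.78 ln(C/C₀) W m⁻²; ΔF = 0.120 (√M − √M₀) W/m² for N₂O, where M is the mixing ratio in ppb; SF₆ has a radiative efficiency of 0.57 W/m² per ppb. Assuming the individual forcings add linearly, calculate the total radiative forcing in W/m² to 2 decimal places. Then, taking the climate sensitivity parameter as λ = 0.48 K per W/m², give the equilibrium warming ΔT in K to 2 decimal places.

ΔF = 3.61 W/m²; ΔT = 1.73 K

CO₂: 5.78 × ln(480/276) = 5.78 × ln(1.73913) = 5.78 × 0.55338 = 3.1985 W/m².
N₂O: 0.120 × (√400 − √276) = 0.120 × (20.0000 − 16.6132) = 0.120 × 3.3868 = 0.4064 W/m².
SF₆: Δ = 11 − 0 = 11 ppt = 0.011 ppb; ΔF = 0.57 × 0.011 = 0.0063 W/m².
Total ΔF = 3.1985 + 0.4064 + 0.0063 = 3.6112 W/m².
ΔT = λ ΔF = 0.48 × 3.61 = 1.7328 K.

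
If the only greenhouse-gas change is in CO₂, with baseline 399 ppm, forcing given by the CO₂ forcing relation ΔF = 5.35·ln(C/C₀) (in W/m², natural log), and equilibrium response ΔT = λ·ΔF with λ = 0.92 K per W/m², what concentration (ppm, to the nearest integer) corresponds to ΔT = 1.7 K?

C ≈ 564 ppm

Required forcing: ΔF = ΔT/λ = 1.7/0.92 = 1.8478 W/m².
Then ln(C/399) = ΔF/5.35 = 1.8478/5.35 = 0.34538.
So C = 399 × e^0.34538 = 399 × 1.41253 = 563.60 ppm.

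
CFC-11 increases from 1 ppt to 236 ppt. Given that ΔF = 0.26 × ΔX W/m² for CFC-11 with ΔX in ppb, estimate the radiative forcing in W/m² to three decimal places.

CFC-11: Δ = 236 − 1 = 235 ppt = 0.235 ppb; ΔF = 0.26 × 0.235 = 0.0611 W/m².

ΔF = 0.061 W/m²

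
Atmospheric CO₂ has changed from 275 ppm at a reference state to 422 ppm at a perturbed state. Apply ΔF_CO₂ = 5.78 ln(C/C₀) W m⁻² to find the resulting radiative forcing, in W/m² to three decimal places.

ΔF = 2.475 W/m²

CO₂: 5.78 × ln(422/275) = 5.78 × ln(1.53455) = 5.78 × 0.42824 = 2.4752 W/m².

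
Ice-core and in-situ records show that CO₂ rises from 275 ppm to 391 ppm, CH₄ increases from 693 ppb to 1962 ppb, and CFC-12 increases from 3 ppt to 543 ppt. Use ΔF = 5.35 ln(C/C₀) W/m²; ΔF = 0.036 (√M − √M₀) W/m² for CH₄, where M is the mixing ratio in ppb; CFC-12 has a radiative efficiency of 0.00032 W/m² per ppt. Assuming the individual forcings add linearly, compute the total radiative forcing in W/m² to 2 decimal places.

ΔF = 2.70 W/m²

CO₂: 5.35 × ln(391/275) = 5.35 × ln(1.42182) = 5.35 × 0.35194 = 1.8829 W/m².
CH₄: 0.036 × (√1962 − √693) = 0.036 × (44.2945 − 26.3249) = 0.036 × 17.9696 = 0.6469 W/m².
CFC-12: ΔF = 0.00032 × (543 − 3) = 0.00032 × 540 = 0.1728 W/m².
Total ΔF = 1.8829 + 0.6469 + 0.1728 = 2.7026 W/m².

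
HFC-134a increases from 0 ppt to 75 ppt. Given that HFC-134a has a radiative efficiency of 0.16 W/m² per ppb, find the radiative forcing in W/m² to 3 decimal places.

HFC-134a: Δ = 75 − 0 = 75 ppt = 0.075 ppb; ΔF = 0.16 × 0.075 = 0.0120 W/m².

ΔF = 0.012 W/m²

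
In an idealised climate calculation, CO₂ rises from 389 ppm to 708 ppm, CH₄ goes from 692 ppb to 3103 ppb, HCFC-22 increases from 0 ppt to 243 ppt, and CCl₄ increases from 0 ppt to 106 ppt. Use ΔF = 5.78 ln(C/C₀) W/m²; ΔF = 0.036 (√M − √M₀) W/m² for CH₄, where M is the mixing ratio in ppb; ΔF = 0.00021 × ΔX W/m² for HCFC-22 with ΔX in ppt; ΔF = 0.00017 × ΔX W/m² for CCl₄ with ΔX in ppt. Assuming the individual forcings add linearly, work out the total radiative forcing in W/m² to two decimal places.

CO₂: 5.78 × ln(708/389) = 5.78 × ln(1.82005) = 5.78 × 0.59886 = 3.4614 W/m².
CH₄: 0.036 × (√3103 − √692) = 0.036 × (55.7046 − 26.3059) = 0.036 × 29.3987 = 1.0584 W/m².
HCFC-22: ΔF = 0.00021 × (243 − 0) = 0.00021 × 243 = 0.0510 W/m².
CCl₄: ΔF = 0.00017 × (106 − 0) = 0.00017 × 106 = 0.0180 W/m².
Total ΔF = 3.4614 + 1.0584 + 0.0510 + 0.0180 = 4.5888 W/m².

ΔF = 4.59 W/m²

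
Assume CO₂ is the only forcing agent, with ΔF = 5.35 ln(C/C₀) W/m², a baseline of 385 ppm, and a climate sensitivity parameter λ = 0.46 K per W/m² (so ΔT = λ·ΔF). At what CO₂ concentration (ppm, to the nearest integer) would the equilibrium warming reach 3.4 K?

C ≈ 1533 ppm

Required forcing: ΔF = ΔT/λ = 3.4/0.46 = 7.3913 W/m².
Then ln(C/385) = ΔF/5.35 = 7.3913/5.35 = 1.38155.
So C = 385 × e^1.38155 = 385 × 3.98107 = 1532.71 ppm.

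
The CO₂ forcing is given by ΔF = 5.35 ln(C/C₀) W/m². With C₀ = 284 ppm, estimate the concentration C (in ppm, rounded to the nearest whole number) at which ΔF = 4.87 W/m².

C ≈ 706 ppm

Set 5.35 ln(C/284) = 4.87, so ln(C/284) = 4.87/5.35 = 0.91028.
Then C/284 = e^0.91028 = 2.48502, giving C = 284 × 2.48502 = 705.75 ppm.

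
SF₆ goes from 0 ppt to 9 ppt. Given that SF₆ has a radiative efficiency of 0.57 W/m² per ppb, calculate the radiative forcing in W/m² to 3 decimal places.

ΔF = 0.005 W/m²

SF₆: Δ = 9 − 0 = 9 ppt = 0.009 ppb; ΔF = 0.57 × 0.009 = 0.0051 W/m².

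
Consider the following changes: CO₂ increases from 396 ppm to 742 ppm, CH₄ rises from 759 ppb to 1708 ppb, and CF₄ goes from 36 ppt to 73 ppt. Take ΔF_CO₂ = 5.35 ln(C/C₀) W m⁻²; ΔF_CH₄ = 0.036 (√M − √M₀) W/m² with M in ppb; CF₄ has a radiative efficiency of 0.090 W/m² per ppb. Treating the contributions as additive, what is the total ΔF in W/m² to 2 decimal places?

ΔF = 3.86 W/m²

CO₂: 5.35 × ln(742/396) = 5.35 × ln(1.87374) = 5.35 × 0.62794 = 3.3595 W/m².
CH₄: 0.036 × (√1708 − √759) = 0.036 × (41.3280 − 27.5500) = 0.036 × 13.7780 = 0.4960 W/m².
CF₄: Δ = 73 − 36 = 37 ppt = 0.037 ppb; ΔF = 0.090 × 0.037 = 0.0033 W/m².
Total ΔF = 3.3595 + 0.4960 + 0.0033 = 3.8588 W/m².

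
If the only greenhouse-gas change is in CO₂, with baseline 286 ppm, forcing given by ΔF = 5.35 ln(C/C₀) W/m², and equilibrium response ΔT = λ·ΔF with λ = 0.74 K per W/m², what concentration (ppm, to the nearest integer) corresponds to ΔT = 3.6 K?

C ≈ 710 ppm

Required forcing: ΔF = ΔT/λ = 3.6/0.74 = 4.8649 W/m².
Then ln(C/286) = ΔF/5.35 = 4.8649/5.35 = 0.90933.
So C = 286 × e^0.90933 = 286 × 2.48266 = 710.04 ppm.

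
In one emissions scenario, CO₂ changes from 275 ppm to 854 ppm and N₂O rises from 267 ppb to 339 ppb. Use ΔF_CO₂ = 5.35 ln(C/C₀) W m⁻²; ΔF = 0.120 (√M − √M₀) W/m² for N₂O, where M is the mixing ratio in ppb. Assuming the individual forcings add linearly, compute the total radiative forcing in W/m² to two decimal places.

CO₂: 5.35 × ln(854/275) = 5.35 × ln(3.10545) = 5.35 × 1.13316 = 6.0624 W/m².
N₂O: 0.120 × (√339 − √267) = 0.120 × (18.4120 − 16.3401) = 0.120 × 2.0719 = 0.2486 W/m².
Total ΔF = 6.0624 + 0.2486 = 6.3110 W/m².

ΔF = 6.31 W/m²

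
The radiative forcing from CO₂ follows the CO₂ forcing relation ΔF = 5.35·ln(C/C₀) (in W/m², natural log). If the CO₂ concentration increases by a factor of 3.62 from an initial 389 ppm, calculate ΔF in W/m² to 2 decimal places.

ΔF = 6.88 W/m²

ΔF = 5.35 × ln(3.62) = 5.35 × 1.28647 = 6.8826 W/m².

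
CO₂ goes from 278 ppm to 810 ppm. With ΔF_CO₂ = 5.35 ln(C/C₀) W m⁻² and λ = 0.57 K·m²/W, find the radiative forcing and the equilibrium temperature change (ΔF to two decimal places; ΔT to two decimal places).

ΔF = 5.72 W/m²; ΔT = 3.26 K

CO₂: 5.35 × ln(810/278) = 5.35 × ln(2.91367) = 5.35 × 1.06941 = 5.7213 W/m².
ΔT = λ ΔF = 0.57 × 5.72 = 3.2604 K.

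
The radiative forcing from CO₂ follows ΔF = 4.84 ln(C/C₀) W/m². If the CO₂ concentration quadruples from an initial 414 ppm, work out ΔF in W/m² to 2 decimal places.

ΔF = 6.71 W/m²

ΔF = 4.84 × ln(4) = 4.84 × 1.38629 = 6.7096 W/m².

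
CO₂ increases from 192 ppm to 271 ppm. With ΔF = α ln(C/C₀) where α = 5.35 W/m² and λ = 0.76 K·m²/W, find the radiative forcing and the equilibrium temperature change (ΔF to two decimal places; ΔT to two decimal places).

ΔF = 1.84 W/m²; ΔT = 1.40 K

CO₂: 5.35 × ln(271/192) = 5.35 × ln(1.41146) = 5.35 × 0.34462 = 1.8437 W/m².
ΔT = λ ΔF = 0.76 × 1.84 = 1.3984 K.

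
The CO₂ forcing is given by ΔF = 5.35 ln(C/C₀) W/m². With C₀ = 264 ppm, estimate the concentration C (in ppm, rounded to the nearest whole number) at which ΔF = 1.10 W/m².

Set 5.35 ln(C/264) = 1.10, so ln(C/264) = 1.10/5.35 = 0.20561.
Then C/264 = e^0.20561 = 1.22827, giving C = 264 × 1.22827 = 324.26 ppm.

C ≈ 324 ppm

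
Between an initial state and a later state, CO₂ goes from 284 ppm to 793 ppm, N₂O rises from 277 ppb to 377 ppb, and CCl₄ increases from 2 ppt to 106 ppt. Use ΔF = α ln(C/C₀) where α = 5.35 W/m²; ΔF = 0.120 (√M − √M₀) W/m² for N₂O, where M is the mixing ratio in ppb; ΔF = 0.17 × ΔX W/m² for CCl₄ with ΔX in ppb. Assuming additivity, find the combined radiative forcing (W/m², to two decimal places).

CO₂: 5.35 × ln(793/284) = 5.35 × ln(2.79225) = 5.35 × 1.02685 = 5.4936 W/m².
N₂O: 0.120 × (√377 − √277) = 0.120 × (19.4165 − 16.6433) = 0.120 × 2.7732 = 0.3328 W/m².
CCl₄: Δ = 106 − 2 = 104 ppt = 0.104 ppb; ΔF = 0.17 × 0.104 = 0.0177 W/m².
Total ΔF = 5.4936 + 0.3328 + 0.0177 = 5.8441 W/m².

ΔF = 5.84 W/m²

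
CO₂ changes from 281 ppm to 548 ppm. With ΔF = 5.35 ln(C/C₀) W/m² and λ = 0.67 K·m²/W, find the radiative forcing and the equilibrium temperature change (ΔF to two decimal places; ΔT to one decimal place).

CO₂: 5.35 × ln(548/281) = 5.35 × ln(1.95018) = 5.35 × 0.66792 = 3.5734 W/m².
ΔT = λ ΔF = 0.67 × 3.57 = 2.3919 K.

ΔF = 3.57 W/m²; ΔT = 2.4 K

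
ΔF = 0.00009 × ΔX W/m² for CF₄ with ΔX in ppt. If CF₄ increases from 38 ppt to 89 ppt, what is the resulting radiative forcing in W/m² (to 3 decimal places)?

CF₄: ΔF = 0.00009 × (89 − 38) = 0.00009 × 51 = 0.0046 W/m².

ΔF = 0.005 W/m²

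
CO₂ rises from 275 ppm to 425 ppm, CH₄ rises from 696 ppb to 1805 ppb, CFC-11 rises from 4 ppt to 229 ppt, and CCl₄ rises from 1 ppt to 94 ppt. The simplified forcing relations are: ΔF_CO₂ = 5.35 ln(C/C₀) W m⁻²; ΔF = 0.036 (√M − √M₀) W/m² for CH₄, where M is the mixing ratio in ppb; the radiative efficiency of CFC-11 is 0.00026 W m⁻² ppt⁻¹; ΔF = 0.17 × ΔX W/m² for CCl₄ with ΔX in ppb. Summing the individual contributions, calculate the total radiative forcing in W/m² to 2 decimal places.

CO₂: 5.35 × ln(425/275) = 5.35 × ln(1.54545) = 5.35 × 0.43532 = 2.3290 W/m².
CH₄: 0.036 × (√1805 − √696) = 0.036 × (42.4853 − 26.3818) = 0.036 × 16.1035 = 0.5797 W/m².
CFC-11: ΔF = 0.00026 × (229 − 4) = 0.00026 × 225 = 0.0585 W/m².
CCl₄: Δ = 94 − 1 = 93 ppt = 0.093 ppb; ΔF = 0.17 × 0.093 = 0.0158 W/m².
Total ΔF = 2.3290 + 0.5797 + 0.0585 + 0.0158 = 2.9830 W/m².

ΔF = 2.98 W/m²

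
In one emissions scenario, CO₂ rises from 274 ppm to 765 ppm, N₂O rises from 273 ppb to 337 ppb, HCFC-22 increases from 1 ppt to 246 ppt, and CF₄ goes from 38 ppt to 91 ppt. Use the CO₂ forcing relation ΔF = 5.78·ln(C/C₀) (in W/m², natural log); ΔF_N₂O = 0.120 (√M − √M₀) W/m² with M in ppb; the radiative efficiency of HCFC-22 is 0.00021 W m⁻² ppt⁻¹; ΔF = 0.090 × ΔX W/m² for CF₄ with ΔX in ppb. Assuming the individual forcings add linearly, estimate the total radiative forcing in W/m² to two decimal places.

CO₂: 5.78 × ln(765/274) = 5.78 × ln(2.79197) = 5.78 × 1.02675 = 5.9346 W/m².
N₂O: 0.120 × (√337 − √273) = 0.120 × (18.3576 − 16.5227) = 0.120 × 1.8349 = 0.2202 W/m².
HCFC-22: ΔF = 0.00021 × (246 − 1) = 0.00021 × 245 = 0.0515 W/m².
CF₄: Δ = 91 − 38 = 53 ppt = 0.053 ppb; ΔF = 0.090 × 0.053 = 0.0048 W/m².
Total ΔF = 5.9346 + 0.2202 + 0.0515 + 0.0048 = 6.2111 W/m².

ΔF = 6.21 W/m²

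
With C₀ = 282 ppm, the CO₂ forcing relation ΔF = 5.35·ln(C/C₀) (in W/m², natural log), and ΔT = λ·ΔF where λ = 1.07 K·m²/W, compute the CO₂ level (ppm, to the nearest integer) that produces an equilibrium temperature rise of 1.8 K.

C ≈ 386 ppm

Required forcing: ΔF = ΔT/λ = 1.8/1.07 = 1.6822 W/m².
Then ln(C/282) = ΔF/5.35 = 1.6822/5.35 = 0.31443.
So C = 282 × e^0.31443 = 282 × 1.36948 = 386.19 ppm.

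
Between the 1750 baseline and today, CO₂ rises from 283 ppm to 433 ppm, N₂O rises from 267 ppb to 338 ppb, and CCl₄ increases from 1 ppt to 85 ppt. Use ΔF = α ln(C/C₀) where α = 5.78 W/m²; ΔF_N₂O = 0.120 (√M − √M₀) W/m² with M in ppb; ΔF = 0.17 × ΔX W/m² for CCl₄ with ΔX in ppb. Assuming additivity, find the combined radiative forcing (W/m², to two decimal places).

CO₂: 5.78 × ln(433/283) = 5.78 × ln(1.53004) = 5.78 × 0.42529 = 2.4582 W/m².
N₂O: 0.120 × (√338 − √267) = 0.120 × (18.3848 − 16.3401) = 0.120 × 2.0447 = 0.2454 W/m².
CCl₄: Δ = 85 − 1 = 84 ppt = 0.084 ppb; ΔF = 0.17 × 0.084 = 0.0143 W/m².
Total ΔF = 2.4582 + 0.2454 + 0.0143 = 2.7179 W/m².

ΔF = 2.72 W/m²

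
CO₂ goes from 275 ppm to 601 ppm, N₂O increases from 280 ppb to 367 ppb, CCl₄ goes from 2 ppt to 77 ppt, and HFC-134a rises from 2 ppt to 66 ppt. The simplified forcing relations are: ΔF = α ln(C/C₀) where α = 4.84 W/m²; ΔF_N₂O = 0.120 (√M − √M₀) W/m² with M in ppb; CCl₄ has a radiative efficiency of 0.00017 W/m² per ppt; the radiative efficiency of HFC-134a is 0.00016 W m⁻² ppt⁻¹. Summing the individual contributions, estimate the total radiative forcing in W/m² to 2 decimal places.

ΔF = 4.10 W/m²

CO₂: 4.84 × ln(601/275) = 4.84 × ln(2.18545) = 4.84 × 0.78182 = 3.7840 W/m².
N₂O: 0.120 × (√367 − √280) = 0.120 × (19.1572 − 16.7332) = 0.120 × 2.4240 = 0.2909 W/m².
CCl₄: ΔF = 0.00017 × (77 − 2) = 0.00017 × 75 = 0.0128 W/m².
HFC-134a: ΔF = 0.00016 × (66 − 2) = 0.00016 × 64 = 0.0102 W/m².
Total ΔF = 3.7840 + 0.2909 + 0.0128 + 0.0102 = 4.0979 W/m².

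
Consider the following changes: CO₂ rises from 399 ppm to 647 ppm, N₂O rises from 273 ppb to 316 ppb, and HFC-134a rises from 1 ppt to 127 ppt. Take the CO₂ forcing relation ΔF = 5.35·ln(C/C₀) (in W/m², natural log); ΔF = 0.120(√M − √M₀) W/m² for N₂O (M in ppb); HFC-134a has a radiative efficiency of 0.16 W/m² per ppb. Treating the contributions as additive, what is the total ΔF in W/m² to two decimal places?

ΔF = 2.76 W/m²

CO₂: 5.35 × ln(647/399) = 5.35 × ln(1.62155) = 5.35 × 0.48338 = 2.5861 W/m².
N₂O: 0.120 × (√316 − √273) = 0.120 × (17.7764 − 16.5227) = 0.120 × 1.2537 = 0.1504 W/m².
HFC-134a: Δ = 127 − 1 = 126 ppt = 0.126 ppb; ΔF = 0.16 × 0.126 = 0.0202 W/m².
Total ΔF = 2.5861 + 0.1504 + 0.0202 = 2.7567 W/m².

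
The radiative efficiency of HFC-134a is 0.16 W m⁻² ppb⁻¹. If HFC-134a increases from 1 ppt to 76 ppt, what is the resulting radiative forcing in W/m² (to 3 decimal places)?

HFC-134a: Δ = 76 − 1 = 75 ppt = 0.075 ppb; ΔF = 0.16 × 0.075 = 0.0120 W/m².

ΔF = 0.012 W/m²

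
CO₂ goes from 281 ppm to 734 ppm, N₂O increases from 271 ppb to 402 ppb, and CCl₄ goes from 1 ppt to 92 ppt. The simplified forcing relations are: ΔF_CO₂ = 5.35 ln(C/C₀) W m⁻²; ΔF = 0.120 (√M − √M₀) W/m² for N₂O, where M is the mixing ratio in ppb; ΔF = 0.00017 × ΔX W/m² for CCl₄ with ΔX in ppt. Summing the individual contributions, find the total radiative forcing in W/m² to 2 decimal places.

CO₂: 5.35 × ln(734/281) = 5.35 × ln(2.61210) = 5.35 × 0.96015 = 5.1368 W/m².
N₂O: 0.120 × (√402 − √271) = 0.120 × (20.0499 − 16.4621) = 0.120 × 3.5878 = 0.4305 W/m².
CCl₄: ΔF = 0.00017 × (92 − 1) = 0.00017 × 91 = 0.0155 W/m².
Total ΔF = 5.1368 + 0.4305 + 0.0155 = 5.5828 W/m².

ΔF = 5.58 W/m²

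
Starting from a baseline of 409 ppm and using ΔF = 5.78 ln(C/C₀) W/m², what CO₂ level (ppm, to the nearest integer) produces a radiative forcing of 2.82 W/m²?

C ≈ 666 ppm

Set 5.78 ln(C/409) = 2.82, so ln(C/409) = 2.82/5.78 = 0.48789.
Then C/409 = e^0.48789 = 1.62888, giving C = 409 × 1.62888 = 666.21 ppm.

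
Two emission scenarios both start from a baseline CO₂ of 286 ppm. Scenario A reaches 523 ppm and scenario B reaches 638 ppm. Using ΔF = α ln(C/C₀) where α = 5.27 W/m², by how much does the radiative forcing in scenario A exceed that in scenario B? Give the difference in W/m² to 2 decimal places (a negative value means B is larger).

ΔF_A − ΔF_B = -1.05 W/m²

ΔF_A = 5.27 ln(523/286) = 5.27 × 0.60359 = 3.1809 W/m².
ΔF_B = 5.27 ln(638/286) = 5.27 × 0.80235 = 4.2284 W/m².
Difference: 3.1809 − 4.2284 = -1.0475 W/m².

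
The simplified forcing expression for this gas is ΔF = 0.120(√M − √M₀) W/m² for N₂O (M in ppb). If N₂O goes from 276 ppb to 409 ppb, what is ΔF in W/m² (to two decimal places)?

N₂O: 0.120 × (√409 − √276) = 0.120 × (20.2237 − 16.6132) = 0.120 × 3.6105 = 0.4333 W/m².

ΔF = 0.43 W/m²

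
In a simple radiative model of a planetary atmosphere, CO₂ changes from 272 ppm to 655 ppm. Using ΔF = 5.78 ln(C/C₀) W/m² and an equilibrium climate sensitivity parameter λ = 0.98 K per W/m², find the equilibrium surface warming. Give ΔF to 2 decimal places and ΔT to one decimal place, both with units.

CO₂: 5.78 × ln(655/272) = 5.78 × ln(2.40809) = 5.78 × 0.87883 = 5.0796 W/m².
ΔT = λ ΔF = 0.98 × 5.08 = 4.9784 K.

ΔF = 5.08 W/m²; ΔT = 5.0 K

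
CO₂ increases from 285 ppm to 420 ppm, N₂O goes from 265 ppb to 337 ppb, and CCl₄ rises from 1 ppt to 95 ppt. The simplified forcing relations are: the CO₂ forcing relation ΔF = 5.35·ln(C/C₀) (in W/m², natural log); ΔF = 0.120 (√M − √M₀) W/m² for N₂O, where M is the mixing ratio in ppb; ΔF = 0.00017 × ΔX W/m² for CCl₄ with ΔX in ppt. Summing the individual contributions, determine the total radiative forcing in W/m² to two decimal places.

ΔF = 2.34 W/m²

CO₂: 5.35 × ln(420/285) = 5.35 × ln(1.47368) = 5.35 × 0.38776 = 2.0745 W/m².
N₂O: 0.120 × (√337 − √265) = 0.120 × (18.3576 − 16.2788) = 0.120 × 2.0788 = 0.2495 W/m².
CCl₄: ΔF = 0.00017 × (95 − 1) = 0.00017 × 94 = 0.0160 W/m².
Total ΔF = 2.0745 + 0.2495 + 0.0160 = 2.3400 W/m².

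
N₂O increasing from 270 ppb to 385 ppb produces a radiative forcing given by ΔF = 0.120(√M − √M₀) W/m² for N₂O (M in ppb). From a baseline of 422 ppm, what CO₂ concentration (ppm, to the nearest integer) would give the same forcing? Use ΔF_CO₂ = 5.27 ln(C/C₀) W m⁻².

N₂O forcing: 0.120 × (√385 − √270) = 0.120 × (19.6214 − 16.4317) = 0.120 × 3.1897 = 0.38276 W/m².
Set 5.27 ln(C/422) = 0.38276: ln(C/422) = 0.38276/5.27 = 0.07263, so C = 422 × e^0.07263 = 422 × 1.07533 = 453.79 ppm.

C ≈ 454 ppm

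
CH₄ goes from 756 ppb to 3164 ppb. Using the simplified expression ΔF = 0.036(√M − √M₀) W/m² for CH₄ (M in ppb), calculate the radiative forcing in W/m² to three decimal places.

CH₄: 0.036 × (√3164 − √756) = 0.036 × (56.2494 − 27.4955) = 0.036 × 28.7539 = 1.0351 W/m².

ΔF = 1.035 W/m²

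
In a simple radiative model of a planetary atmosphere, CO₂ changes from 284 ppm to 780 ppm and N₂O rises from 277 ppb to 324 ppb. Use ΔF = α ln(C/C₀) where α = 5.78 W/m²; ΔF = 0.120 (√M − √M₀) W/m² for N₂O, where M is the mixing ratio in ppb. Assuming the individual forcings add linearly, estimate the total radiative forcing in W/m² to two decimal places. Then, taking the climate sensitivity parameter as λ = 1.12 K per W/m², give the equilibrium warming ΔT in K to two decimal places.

ΔF = 6.00 W/m²; ΔT = 6.72 K

CO₂: 5.78 × ln(780/284) = 5.78 × ln(2.74648) = 5.78 × 1.01032 = 5.8396 W/m².
N₂O: 0.120 × (√324 − √277) = 0.120 × (18.0000 − 16.6433) = 0.120 × 1.3567 = 0.1628 W/m².
Total ΔF = 5.8396 + 0.1628 = 6.0024 W/m².
ΔT = λ ΔF = 1.12 × 6.00 = 6.7200 K.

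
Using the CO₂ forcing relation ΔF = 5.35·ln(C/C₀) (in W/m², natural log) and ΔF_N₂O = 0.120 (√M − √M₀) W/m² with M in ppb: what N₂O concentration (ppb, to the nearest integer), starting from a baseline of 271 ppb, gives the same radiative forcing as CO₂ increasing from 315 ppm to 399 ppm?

M ≈ 729 ppb

CO₂ forcing: 5.35 × ln(399/315) = 5.35 × 0.236389 = 1.26468 W/m².
Set 0.120(√M − √271) = 1.26468: √M = 1.26468/0.120 + √271 = 10.5390 + 16.4621 = 27.0011.
M = (27.0011)² = 729.06 ppb.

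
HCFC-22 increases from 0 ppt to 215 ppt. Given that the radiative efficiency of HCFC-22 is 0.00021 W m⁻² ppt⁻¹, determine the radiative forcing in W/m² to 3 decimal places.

ΔF = 0.045 W/m²

HCFC-22: ΔF = 0.00021 × (215 − 0) = 0.00021 × 215 = 0.0452 W/m².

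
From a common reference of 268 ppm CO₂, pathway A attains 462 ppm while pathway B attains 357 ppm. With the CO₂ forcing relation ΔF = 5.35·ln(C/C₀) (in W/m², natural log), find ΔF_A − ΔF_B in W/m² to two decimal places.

ΔF_A − ΔF_B = 1.38 W/m²

ΔF_A = 5.35 ln(462/268) = 5.35 × 0.54458 = 2.9135 W/m².
ΔF_B = 5.35 ln(357/268) = 5.35 × 0.28675 = 1.5341 W/m².
Difference: 2.9135 − 1.5341 = 1.3794 W/m².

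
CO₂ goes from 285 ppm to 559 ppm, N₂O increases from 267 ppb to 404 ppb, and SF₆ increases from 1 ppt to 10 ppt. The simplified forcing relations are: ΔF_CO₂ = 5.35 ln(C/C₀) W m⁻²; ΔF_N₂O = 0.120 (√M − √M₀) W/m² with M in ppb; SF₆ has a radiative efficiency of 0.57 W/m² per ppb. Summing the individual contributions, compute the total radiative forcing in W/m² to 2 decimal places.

ΔF = 4.06 W/m²

CO₂: 5.35 × ln(559/285) = 5.35 × ln(1.96140) = 5.35 × 0.67366 = 3.6041 W/m².
N₂O: 0.120 × (√404 − √267) = 0.120 × (20.0998 − 16.3401) = 0.120 × 3.7597 = 0.4512 W/m².
SF₆: Δ = 10 − 1 = 9 ppt = 0.009 ppb; ΔF = 0.57 × 0.009 = 0.0051 W/m².
Total ΔF = 3.6041 + 0.4512 + 0.0051 = 4.0604 W/m².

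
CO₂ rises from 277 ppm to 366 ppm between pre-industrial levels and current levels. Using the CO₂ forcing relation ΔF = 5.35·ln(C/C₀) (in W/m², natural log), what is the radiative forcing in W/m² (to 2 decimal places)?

CO₂: 5.35 × ln(366/277) = 5.35 × ln(1.32130) = 5.35 × 0.27862 = 1.4906 W/m².

ΔF = 1.49 W/m²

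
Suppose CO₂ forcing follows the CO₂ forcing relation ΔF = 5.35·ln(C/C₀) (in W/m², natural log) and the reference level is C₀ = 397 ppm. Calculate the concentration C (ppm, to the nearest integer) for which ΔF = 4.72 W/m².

Set 5.35 ln(C/397) = 4.72, so ln(C/397) = 4.72/5.35 = 0.88224.
Then C/397 = e^0.88224 = 2.41631, giving C = 397 × 2.41631 = 959.28 ppm.

C ≈ 959 ppm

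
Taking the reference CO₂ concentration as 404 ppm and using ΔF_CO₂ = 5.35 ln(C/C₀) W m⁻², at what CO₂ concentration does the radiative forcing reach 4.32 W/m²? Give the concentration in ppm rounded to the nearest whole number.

C ≈ 906 ppm

Set 5.35 ln(C/404) = 4.32, so ln(C/404) = 4.32/5.35 = 0.80748.
Then C/404 = e^0.80748 = 2.24225, giving C = 404 × 2.24225 = 905.87 ppm.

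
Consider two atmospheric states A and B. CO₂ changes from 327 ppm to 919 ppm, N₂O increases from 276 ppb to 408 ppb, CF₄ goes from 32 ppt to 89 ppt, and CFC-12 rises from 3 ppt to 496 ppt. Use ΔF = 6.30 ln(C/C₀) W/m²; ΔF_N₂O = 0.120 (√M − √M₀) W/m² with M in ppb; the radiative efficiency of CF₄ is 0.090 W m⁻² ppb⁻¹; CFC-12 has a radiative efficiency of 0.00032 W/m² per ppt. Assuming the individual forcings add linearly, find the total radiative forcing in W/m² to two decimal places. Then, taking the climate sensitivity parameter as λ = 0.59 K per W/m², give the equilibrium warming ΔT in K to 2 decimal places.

CO₂: 6.30 × ln(919/327) = 6.30 × ln(2.81040) = 6.30 × 1.03333 = 6.5100 W/m².
N₂O: 0.120 × (√408 − √276) = 0.120 × (20.1990 − 16.6132) = 0.120 × 3.5858 = 0.4303 W/m².
CF₄: Δ = 89 − 32 = 57 ppt = 0.057 ppb; ΔF = 0.090 × 0.057 = 0.0051 W/m².
CFC-12: ΔF = 0.00032 × (496 − 3) = 0.00032 × 493 = 0.1578 W/m².
Total ΔF = 6.5100 + 0.4303 + 0.0051 + 0.1578 = 7.1032 W/m².
ΔT = λ ΔF = 0.59 × 7.10 = 4.1890 K.

ΔF = 7.10 W/m²; ΔT = 4.19 K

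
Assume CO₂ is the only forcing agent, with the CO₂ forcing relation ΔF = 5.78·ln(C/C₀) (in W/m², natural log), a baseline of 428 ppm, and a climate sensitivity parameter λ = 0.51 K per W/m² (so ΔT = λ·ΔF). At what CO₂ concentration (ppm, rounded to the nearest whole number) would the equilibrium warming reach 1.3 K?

C ≈ 665 ppm

Required forcing: ΔF = ΔT/λ = 1.3/0.51 = 2.5490 W/m².
Then ln(C/428) = ΔF/5.78 = 2.5490/5.78 = 0.44100.
So C = 428 × e^0.44100 = 428 × 1.55426 = 665.22 ppm.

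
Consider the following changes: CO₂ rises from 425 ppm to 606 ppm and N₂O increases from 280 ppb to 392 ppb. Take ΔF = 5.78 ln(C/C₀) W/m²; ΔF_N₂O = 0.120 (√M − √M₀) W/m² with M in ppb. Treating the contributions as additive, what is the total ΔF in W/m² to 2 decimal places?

ΔF = 2.42 W/m²

CO₂: 5.78 × ln(606/425) = 5.78 × ln(1.42588) = 5.78 × 0.35479 = 2.0507 W/m².
N₂O: 0.120 × (√392 − √280) = 0.120 × (19.7990 − 16.7332) = 0.120 × 3.0658 = 0.3679 W/m².
Total ΔF = 2.0507 + 0.3679 = 2.4186 W/m².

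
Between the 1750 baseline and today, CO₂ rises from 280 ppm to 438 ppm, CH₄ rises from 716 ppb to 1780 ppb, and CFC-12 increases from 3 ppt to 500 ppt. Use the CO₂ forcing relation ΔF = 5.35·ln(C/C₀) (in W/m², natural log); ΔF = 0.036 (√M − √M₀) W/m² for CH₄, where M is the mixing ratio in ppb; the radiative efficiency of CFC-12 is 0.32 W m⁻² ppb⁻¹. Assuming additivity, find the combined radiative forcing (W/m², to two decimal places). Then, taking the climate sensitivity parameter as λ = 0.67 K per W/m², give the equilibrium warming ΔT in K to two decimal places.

ΔF = 3.11 W/m²; ΔT = 2.08 K

CO₂: 5.35 × ln(438/280) = 5.35 × ln(1.56429) = 5.35 × 0.44743 = 2.3938 W/m².
CH₄: 0.036 × (√1780 − √716) = 0.036 × (42.1900 − 26.7582) = 0.036 × 15.4318 = 0.5555 W/m².
CFC-12: Δ = 500 − 3 = 497 ppt = 0.497 ppb; ΔF = 0.32 × 0.497 = 0.1590 W/m².
Total ΔF = 2.3938 + 0.5555 + 0.1590 = 3.1083 W/m².
ΔT = λ ΔF = 0.67 × 3.11 = 2.0837 K.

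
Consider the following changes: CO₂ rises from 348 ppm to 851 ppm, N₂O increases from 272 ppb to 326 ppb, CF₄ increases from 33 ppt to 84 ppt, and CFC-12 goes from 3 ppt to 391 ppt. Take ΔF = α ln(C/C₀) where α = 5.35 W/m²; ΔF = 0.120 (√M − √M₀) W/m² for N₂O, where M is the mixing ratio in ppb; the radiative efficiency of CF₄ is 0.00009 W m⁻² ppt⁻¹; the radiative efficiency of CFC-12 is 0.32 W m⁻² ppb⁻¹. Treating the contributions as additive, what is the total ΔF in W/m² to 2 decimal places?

ΔF = 5.10 W/m²

CO₂: 5.35 × ln(851/348) = 5.35 × ln(2.44540) = 5.35 × 0.89421 = 4.7840 W/m².
N₂O: 0.120 × (√326 − √272) = 0.120 × (18.0555 − 16.4924) = 0.120 × 1.5631 = 0.1876 W/m².
CF₄: ΔF = 0.00009 × (84 − 33) = 0.00009 × 51 = 0.0046 W/m².
CFC-12: Δ = 391 − 3 = 388 ppt = 0.388 ppb; ΔF = 0.32 × 0.388 = 0.1242 W/m².
Total ΔF = 4.7840 + 0.1876 + 0.0046 + 0.1242 = 5.1004 W/m².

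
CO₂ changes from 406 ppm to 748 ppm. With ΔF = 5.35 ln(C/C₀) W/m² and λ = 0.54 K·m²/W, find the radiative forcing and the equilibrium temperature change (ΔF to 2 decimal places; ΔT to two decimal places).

ΔF = 3.27 W/m²; ΔT = 1.77 K

CO₂: 5.35 × ln(748/406) = 5.35 × ln(1.84236) = 5.35 × 0.61105 = 3.2691 W/m².
ΔT = λ ΔF = 0.54 × 3.27 = 1.7658 K.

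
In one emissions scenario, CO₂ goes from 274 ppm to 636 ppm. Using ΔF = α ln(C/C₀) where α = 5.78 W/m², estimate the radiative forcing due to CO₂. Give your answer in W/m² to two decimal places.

ΔF = 4.87 W/m²

CO₂: 5.78 × ln(636/274) = 5.78 × ln(2.32117) = 5.78 × 0.84207 = 4.8672 W/m².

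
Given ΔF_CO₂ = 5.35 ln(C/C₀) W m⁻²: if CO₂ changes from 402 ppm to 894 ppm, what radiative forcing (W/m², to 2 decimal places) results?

CO₂: 5.35 × ln(894/402) = 5.35 × ln(2.22388) = 5.35 × 0.79925 = 4.2760 W/m².

ΔF = 4.28 W/m²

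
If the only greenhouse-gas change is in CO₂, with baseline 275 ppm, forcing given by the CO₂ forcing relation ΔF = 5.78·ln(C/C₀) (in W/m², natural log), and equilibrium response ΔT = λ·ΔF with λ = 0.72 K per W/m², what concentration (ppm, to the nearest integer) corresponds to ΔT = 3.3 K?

C ≈ 608 ppm

Required forcing: ΔF = ΔT/λ = 3.3/0.72 = 4.5833 W/m².
Then ln(C/275) = ΔF/5.78 = 4.5833/5.78 = 0.79296.
So C = 275 × e^0.79296 = 275 × 2.20993 = 607.73 ppm.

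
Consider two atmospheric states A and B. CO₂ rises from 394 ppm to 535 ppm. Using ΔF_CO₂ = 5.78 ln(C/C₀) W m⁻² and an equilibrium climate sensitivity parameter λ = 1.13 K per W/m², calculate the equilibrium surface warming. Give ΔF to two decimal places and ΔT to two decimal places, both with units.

CO₂: 5.78 × ln(535/394) = 5.78 × ln(1.35787) = 5.78 × 0.30592 = 1.7682 W/m².
ΔT = λ ΔF = 1.13 × 1.77 = 2.0001 K.

ΔF = 1.77 W/m²; ΔT = 2.00 K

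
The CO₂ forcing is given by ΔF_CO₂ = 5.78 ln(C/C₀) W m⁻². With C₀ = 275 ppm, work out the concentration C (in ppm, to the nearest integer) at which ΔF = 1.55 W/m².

Set 5.78 ln(C/275) = 1.55, so ln(C/275) = 1.55/5.78 = 0.26817.
Then C/275 = e^0.26817 = 1.30757, giving C = 275 × 1.30757 = 359.58 ppm.

C ≈ 360 ppm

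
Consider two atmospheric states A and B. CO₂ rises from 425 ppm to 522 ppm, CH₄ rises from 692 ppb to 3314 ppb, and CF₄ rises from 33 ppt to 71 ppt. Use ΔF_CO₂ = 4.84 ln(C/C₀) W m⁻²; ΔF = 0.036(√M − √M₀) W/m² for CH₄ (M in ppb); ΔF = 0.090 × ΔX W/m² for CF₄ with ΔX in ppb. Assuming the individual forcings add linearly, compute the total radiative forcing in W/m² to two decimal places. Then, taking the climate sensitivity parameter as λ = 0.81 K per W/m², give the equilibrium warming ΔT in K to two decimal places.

CO₂: 4.84 × ln(522/425) = 4.84 × ln(1.22824) = 4.84 × 0.20558 = 0.9950 W/m².
CH₄: 0.036 × (√3314 − √692) = 0.036 × (57.5674 − 26.3059) = 0.036 × 31.2615 = 1.1254 W/m².
CF₄: Δ = 71 − 33 = 38 ppt = 0.038 ppb; ΔF = 0.090 × 0.038 = 0.0034 W/m².
Total ΔF = 0.9950 + 1.1254 + 0.0034 = 2.1238 W/m².
ΔT = λ ΔF = 0.81 × 2.12 = 1.7172 K.

ΔF = 2.12 W/m²; ΔT = 1.72 K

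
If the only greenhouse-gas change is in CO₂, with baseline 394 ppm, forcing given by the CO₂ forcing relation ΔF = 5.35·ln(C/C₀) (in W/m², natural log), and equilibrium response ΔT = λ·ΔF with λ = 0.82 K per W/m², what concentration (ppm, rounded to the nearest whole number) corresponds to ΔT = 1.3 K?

Required forcing: ΔF = ΔT/λ = 1.3/0.82 = 1.5854 W/m².
Then ln(C/394) = ΔF/5.35 = 1.5854/5.35 = 0.29634.
So C = 394 × e^0.29634 = 394 × 1.34493 = 529.90 ppm.

C ≈ 530 ppm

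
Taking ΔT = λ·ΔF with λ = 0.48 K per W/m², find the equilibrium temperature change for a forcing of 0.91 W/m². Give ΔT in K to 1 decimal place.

ΔT = λ ΔF = 0.48 × 0.91 = 0.4368 K.

ΔT = 0.4 K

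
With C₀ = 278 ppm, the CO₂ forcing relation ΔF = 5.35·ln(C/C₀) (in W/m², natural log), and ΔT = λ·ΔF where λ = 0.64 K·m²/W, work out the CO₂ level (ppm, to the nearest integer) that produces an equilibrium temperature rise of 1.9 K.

Required forcing: ΔF = ΔT/λ = 1.9/0.64 = 2.9688 W/m².
Then ln(C/278) = ΔF/5.35 = 2.9688/5.35 = 0.55492.
So C = 278 × e^0.55492 = 278 × 1.74180 = 484.22 ppm.

C ≈ 484 ppm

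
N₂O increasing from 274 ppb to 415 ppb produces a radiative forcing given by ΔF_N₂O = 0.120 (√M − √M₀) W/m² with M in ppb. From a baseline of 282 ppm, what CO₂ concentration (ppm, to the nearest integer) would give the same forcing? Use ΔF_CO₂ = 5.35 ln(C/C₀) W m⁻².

N₂O forcing: 0.120 × (√415 − √274) = 0.120 × (20.3715 − 16.5529) = 0.120 × 3.8186 = 0.45823 W/m².
Set 5.35 ln(C/282) = 0.45823: ln(C/282) = 0.45823/5.35 = 0.08565, so C = 282 × e^0.08565 = 282 × 1.08942 = 307.22 ppm.

C ≈ 307 ppm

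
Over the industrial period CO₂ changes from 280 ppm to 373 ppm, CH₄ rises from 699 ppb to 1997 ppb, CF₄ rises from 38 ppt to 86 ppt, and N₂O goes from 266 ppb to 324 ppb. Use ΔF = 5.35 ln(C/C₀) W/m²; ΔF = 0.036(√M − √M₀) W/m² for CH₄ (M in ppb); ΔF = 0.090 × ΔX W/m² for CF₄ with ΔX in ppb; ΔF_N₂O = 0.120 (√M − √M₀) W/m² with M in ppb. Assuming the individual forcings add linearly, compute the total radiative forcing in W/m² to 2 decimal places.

ΔF = 2.40 W/m²

CO₂: 5.35 × ln(373/280) = 5.35 × ln(1.33214) = 5.35 × 0.28679 = 1.5343 W/m².
CH₄: 0.036 × (√1997 − √699) = 0.036 × (44.6878 − 26.4386) = 0.036 × 18.2492 = 0.6570 W/m².
CF₄: Δ = 86 − 38 = 48 ppt = 0.048 ppb; ΔF = 0.090 × 0.048 = 0.0043 W/m².
N₂O: 0.120 × (√324 − √266) = 0.120 × (18.0000 − 16.3095) = 0.120 × 1.6905 = 0.2029 W/m².
Total ΔF = 1.5343 + 0.6570 + 0.0043 + 0.2029 = 2.3985 W/m².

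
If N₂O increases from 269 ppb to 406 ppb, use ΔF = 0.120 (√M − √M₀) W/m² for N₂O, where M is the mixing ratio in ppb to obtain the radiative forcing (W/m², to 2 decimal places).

N₂O: 0.120 × (√406 − √269) = 0.120 × (20.1494 − 16.4012) = 0.120 × 3.7482 = 0.4498 W/m².

ΔF = 0.45 W/m²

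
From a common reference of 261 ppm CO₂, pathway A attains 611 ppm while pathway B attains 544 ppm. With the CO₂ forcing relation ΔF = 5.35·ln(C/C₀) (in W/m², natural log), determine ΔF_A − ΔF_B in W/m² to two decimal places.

ΔF_A = 5.35 ln(611/261) = 5.35 × 0.85058 = 4.5506 W/m².
ΔF_B = 5.35 ln(544/261) = 5.35 × 0.73443 = 3.9292 W/m².
Difference: 4.5506 − 3.9292 = 0.6214 W/m².
(Equivalently, ΔF_A − ΔF_B = 5.35 ln(611/544) = 5.35 × 0.11615 = 0.6214 W/m².)

ΔF_A − ΔF_B = 0.62 W/m²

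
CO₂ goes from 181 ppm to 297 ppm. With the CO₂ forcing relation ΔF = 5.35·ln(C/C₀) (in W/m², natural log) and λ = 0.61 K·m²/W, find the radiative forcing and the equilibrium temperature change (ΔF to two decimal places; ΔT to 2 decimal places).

CO₂: 5.35 × ln(297/181) = 5.35 × ln(1.64088) = 5.35 × 0.49523 = 2.6495 W/m².
ΔT = λ ΔF = 0.61 × 2.65 = 1.6165 K.

ΔF = 2.65 W/m²; ΔT = 1.62 K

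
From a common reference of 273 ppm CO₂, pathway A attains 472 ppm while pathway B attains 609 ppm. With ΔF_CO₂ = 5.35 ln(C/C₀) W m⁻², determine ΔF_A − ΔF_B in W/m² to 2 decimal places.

ΔF_A = 5.35 ln(472/273) = 5.35 × 0.54751 = 2.9292 W/m².
ΔF_B = 5.35 ln(609/273) = 5.35 × 0.80235 = 4.2926 W/m².
Difference: 2.9292 − 4.2926 = -1.3634 W/m².
(Equivalently, ΔF_A − ΔF_B = 5.35 ln(472/609) = 5.35 × -0.25484 = -1.3634 W/m².)

ΔF_A − ΔF_B = -1.36 W/m²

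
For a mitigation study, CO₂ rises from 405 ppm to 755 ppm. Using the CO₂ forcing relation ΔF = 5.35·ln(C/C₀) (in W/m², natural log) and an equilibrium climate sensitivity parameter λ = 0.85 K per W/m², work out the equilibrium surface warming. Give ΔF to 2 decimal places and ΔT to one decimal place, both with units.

CO₂: 5.35 × ln(755/405) = 5.35 × ln(1.86420) = 5.35 × 0.62283 = 3.3321 W/m².
ΔT = λ ΔF = 0.85 × 3.33 = 2.8305 K.

ΔF = 3.33 W/m²; ΔT = 2.8 K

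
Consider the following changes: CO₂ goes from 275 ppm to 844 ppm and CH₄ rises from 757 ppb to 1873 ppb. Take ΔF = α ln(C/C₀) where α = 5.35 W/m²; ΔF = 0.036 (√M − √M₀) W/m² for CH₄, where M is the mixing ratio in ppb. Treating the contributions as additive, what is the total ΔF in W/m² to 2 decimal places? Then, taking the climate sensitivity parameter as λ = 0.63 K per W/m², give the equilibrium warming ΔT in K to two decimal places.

ΔF = 6.57 W/m²; ΔT = 4.14 K

CO₂: 5.35 × ln(844/275) = 5.35 × ln(3.06909) = 5.35 × 1.12138 = 5.9994 W/m².
CH₄: 0.036 × (√1873 − √757) = 0.036 × (43.2782 − 27.5136) = 0.036 × 15.7646 = 0.5675 W/m².
Total ΔF = 5.9994 + 0.5675 = 6.5669 W/m².
ΔT = λ ΔF = 0.63 × 6.57 = 4.1391 K.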